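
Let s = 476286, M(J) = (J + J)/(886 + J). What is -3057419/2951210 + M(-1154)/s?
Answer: -24391022540677/23544135101505 ≈ -1.0360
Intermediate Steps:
M(J) = 2*J/(886 + J) (M(J) = (2*J)/(886 + J) = 2*J/(886 + J))
-3057419/2951210 + M(-1154)/s = -3057419/2951210 + (2*(-1154)/(886 - 1154))/476286 = -3057419*1/2951210 + (2*(-1154)/(-268))*(1/476286) = -3057419/2951210 + (2*(-1154)*(-1/268))*(1/476286) = -3057419/2951210 + (577/67)*(1/476286) = -3057419/2951210 + 577/31911162 = -24391022540677/23544135101505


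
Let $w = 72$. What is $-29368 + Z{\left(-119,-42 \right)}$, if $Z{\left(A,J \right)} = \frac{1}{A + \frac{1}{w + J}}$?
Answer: $- \frac{104814422}{3569} \approx -29368.0$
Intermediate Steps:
$Z{\left(A,J \right)} = \frac{1}{A + \frac{1}{72 + J}}$
$-29368 + Z{\left(-119,-42 \right)} = -29368 + \frac{72 - 42}{1 + 72 \left(-119\right) - -4998} = -29368 + \frac{1}{1 - 8568 + 4998} \cdot 30 = -29368 + \frac{1}{-3569} \cdot 30 = -29368 - \frac{30}{3569} = - \frac{104814422}{3569}$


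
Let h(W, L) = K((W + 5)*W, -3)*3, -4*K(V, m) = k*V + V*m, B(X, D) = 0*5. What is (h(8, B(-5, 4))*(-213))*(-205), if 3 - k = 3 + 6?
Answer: 30652830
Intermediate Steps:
k = -6 (k = 3 - (3 + 6) = 3 - 1*9 = 3 - 9 = -6)
B(X, D) = 0
K(V, m) = 3*V/2 - V*m/4 (K(V, m) = -(-6*V + V*m)/4 = 3*V/2 - V*m/4)
h(W, L) = 27*W*(5 + W)/4 (h(W, L) = (((W + 5)*W)*(6 - 1*(-3))/4)*3 = (((5 + W)*W)*(6 + 3)/4)*3 = ((1/4)*(W*(5 + W))*9)*3 = (9*W*(5 + W)/4)*3 = 27*W*(5 + W)/4)
(h(8, B(-5, 4))*(-213))*(-205) = (((27/4)*8*(5 + 8))*(-213))*(-205) = (((27/4)*8*13)*(-213))*(-205) = (702*(-213))*(-205) = -149526*(-205) = 30652830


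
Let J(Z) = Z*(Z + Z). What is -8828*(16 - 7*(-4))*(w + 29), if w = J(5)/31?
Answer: -368621968/31 ≈ -1.1891e+7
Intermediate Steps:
J(Z) = 2*Z**2 (J(Z) = Z*(2*Z) = 2*Z**2)
w = 50/31 (w = (2*5**2)/31 = (2*25)*(1/31) = 50*(1/31) = 50/31 ≈ 1.6129)
-8828*(16 - 7*(-4))*(w + 29) = -8828*(16 - 7*(-4))*(50/31 + 29) = -8828*(16 + 28)*949/31 = -388432*949/31 = -8828*41756/31 = -368621968/31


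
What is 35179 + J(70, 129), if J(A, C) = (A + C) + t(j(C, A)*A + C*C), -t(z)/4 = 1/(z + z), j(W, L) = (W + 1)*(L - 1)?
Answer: 22802571496/644541 ≈ 35378.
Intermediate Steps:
j(W, L) = (1 + W)*(-1 + L)
t(z) = -2/z (t(z) = -4/(z + z) = -4*1/(2*z) = -2/z)
J(A, C) = A + C - 2/(C**2 + A*(-1 + A - C + A*C)) (J(A, C) = (A + C) - 2/((-1 + A - C + A*C)*A + C*C) = (A + C) - 2/(A*(-1 + A - C + A*C) + C**2) = (A + C) - 2/(C**2 + A*(-1 + A - C + A*C)) = A + C - 2/(C**2 + A*(-1 + A - C + A*C)))
35179 + J(70, 129) = 35179 + (70 + 129 - 2/(129**2 + 70*(-1 + 70 - 1*129 + 70*129))) = 35179 + (70 + 129 - 2/(16641 + 70*(-1 + 70 - 129 + 9030))) = 35179 + (70 + 129 - 2/(16641 + 70*8970)) = 35179 + (70 + 129 - 2/(16641 + 627900)) = 35179 + (70 + 129 - 2/644541) = 35179 + 128263657/644541 = 22802571496/644541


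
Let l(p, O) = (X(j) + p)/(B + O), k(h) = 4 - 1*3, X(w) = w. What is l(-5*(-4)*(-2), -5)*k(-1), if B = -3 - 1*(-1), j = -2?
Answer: 6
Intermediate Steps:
B = -2 (B = -3 + 1 = -2)
k(h) = 1 (k(h) = 4 - 3 = 1)
l(p, O) = (-2 + p)/(-2 + O)
l(-5*(-4)*(-2), -5)*k(-1) = ((-2 - 5*(-4)*(-2))/(-2 - 5))*1 = ((-2 + 20*(-2))/(-7))*1 = -(-2 - 40)/7*1 = -⅐*(-42)*1 = 6*1 = 6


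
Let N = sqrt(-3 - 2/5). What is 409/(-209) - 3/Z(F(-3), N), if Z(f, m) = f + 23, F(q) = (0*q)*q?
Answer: -10034/4807 ≈ -2.0874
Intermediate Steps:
F(q) = 0 (F(q) = 0*q = 0)
N = I*sqrt(85)/5 (N = sqrt(-3 - 2*1/5) = sqrt(-3 - 2/5) = sqrt(-17/5) = I*sqrt(85)/5 ≈ 1.8439*I)
Z(f, m) = 23 + f
409/(-209) - 3/Z(F(-3), N) = 409/(-209) - 3/(23 + 0) = 409*(-1/209) - 3/23 = -409/209 - 3*1/23 = -409/209 - 3/23 = -10034/4807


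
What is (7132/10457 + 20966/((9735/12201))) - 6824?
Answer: 60010874194/3084815 ≈ 19454.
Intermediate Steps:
(7132/10457 + 20966/((9735/12201))) - 6824 = (7132*(1/10457) + 20966/((9735*(1/12201)))) - 6824 = (7132/10457 + 20966/(3245/4067)) - 6824 = (7132/10457 + 20966*(4067/3245)) - 6824 = (7132/10457 + 7751702/295) - 6824 = 81061651754/3084815 - 6824 = 60010874194/3084815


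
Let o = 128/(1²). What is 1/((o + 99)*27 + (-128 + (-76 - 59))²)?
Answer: 1/75298 ≈ 1.3281e-5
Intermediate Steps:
o = 128 (o = 128/1 = 128*1 = 128)
1/((o + 99)*27 + (-128 + (-76 - 59))²) = 1/((128 + 99)*27 + (-128 + (-76 - 59))²) = 1/(227*27 + (-128 - 135)²) = 1/(6129 + (-263)²) = 1/(6129 + 69169) = 1/75298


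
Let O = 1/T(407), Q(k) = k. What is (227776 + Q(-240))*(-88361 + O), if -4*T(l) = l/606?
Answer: -8183412105136/407 ≈ -2.0107e+10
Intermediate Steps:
T(l) = -l/2424 (T(l) = -l/(4*606) = -l/2424)
O = -2424/407 (O = 1/(-1/2424*407) = 1/(-407/2424) = -2424/407 ≈ -5.9558)
(227776 + Q(-240))*(-88361 + O) = (227776 - 240)*(-88361 - 2424/407) = 227536*(-35965351/407) = -8183412105136/407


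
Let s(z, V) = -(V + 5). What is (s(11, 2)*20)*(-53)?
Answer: 7420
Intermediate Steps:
s(z, V) = -5 - V (s(z, V) = -(5 + V) = -5 - V)
(s(11, 2)*20)*(-53) = ((-5 - 1*2)*20)*(-53) = ((-5 - 2)*20)*(-53) = -7*20*(-53) = -140*(-53) = 7420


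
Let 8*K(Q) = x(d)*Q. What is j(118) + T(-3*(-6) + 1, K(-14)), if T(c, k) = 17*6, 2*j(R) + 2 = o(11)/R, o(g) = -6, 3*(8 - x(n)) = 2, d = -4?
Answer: 11915/118 ≈ 100.97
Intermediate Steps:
x(n) = 22/3 (x(n) = 8 - 1/3*2 = 8 - 2/3 = 22/3)
K(Q) = 11*Q/12 (K(Q) = (22*Q/3)/8 = 11*Q/12)
j(R) = -1 - 3/R (j(R) = -1 + (-6/R)/2 = -1 - 3/R)
T(c, k) = 102
j(118) + T(-3*(-6) + 1, K(-14)) = (-3 - 1*118)/118 + 102 = (-3 - 118)/118 + 102 = (1/118)*(-121) + 102 = -121/118 + 102 = 11915/118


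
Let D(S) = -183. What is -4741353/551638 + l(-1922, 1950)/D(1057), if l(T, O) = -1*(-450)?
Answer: -371968233/33649918 ≈ -11.054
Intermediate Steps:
l(T, O) = 450
-4741353/551638 + l(-1922, 1950)/D(1057) = -4741353/551638 + 450/(-183) = -4741353*1/551638 + 450*(-1/183) = -4741353/551638 - 150/61 = -371968233/33649918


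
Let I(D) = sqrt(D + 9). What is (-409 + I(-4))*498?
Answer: -203682 + 498*sqrt(5) ≈ -2.0257e+5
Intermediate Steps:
I(D) = sqrt(9 + D)
(-409 + I(-4))*498 = (-409 + sqrt(9 - 4))*498 = (-409 + sqrt(5))*498 = -203682 + 498*sqrt(5)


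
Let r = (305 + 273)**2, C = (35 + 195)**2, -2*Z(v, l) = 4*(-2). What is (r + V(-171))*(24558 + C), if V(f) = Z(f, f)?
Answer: 25877788304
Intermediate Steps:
Z(v, l) = 4 (Z(v, l) = -2*(-2) = -1/2*(-8) = 4)
V(f) = 4
C = 52900 (C = 230**2 = 52900)
r = 334084 (r = 578**2 = 334084)
(r + V(-171))*(24558 + C) = (334084 + 4)*(24558 + 52900) = 334088*77458 = 25877788304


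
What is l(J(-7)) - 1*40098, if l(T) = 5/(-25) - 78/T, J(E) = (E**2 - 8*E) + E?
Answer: -9824254/245 ≈ -40099.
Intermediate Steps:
J(E) = E**2 - 7*E
l(T) = -1/5 - 78/T (l(T) = 5*(-1/25) - 78/T = -1/5 - 78/T)
l(J(-7)) - 1*40098 = (-390 - (-7)*(-7 - 7))/(5*((-7*(-7 - 7)))) - 1*40098 = (-390 - (-7)*(-14))/(5*((-7*(-14)))) - 40098 = (1/5)*(-390 - 1*98)/98 - 40098 = (1/5)*(1/98)*(-390 - 98) - 40098 = (1/5)*(1/98)*(-488) - 40098 = -244/245 - 40098 = -9824254/245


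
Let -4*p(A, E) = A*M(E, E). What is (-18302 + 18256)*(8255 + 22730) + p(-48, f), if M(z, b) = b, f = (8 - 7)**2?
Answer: -1425298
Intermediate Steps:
f = 1 (f = 1**2 = 1)
p(A, E) = -A*E/4
(-18302 + 18256)*(8255 + 22730) + p(-48, f) = (-18302 + 18256)*(8255 + 22730) - 1/4*(-48)*1 = -46*30985 + 12 = -1425310 + 12 = -1425298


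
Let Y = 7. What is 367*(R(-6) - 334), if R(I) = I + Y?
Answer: -122211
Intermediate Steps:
R(I) = 7 + I (R(I) = I + 7 = 7 + I)
367*(R(-6) - 334) = 367*((7 - 6) - 334) = 367*(1 - 334) = 367*(-333) = -122211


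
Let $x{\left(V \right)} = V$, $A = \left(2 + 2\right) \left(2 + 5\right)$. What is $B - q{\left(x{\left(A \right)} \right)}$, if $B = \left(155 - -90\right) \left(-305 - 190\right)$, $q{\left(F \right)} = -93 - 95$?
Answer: $-121087$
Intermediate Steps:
$A = 28$ ($A = 4 \cdot 7 = 28$)
$q{\left(F \right)} = -188$
$B = -121275$ ($B = \left(155 + 90\right) \left(-495\right) = 245 \left(-495\right) = -121275$)
$B - q{\left(x{\left(A \right)} \right)} = -121275 - -188 = -121275 + 188 = -121087$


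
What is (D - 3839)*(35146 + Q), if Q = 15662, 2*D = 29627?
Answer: 557592396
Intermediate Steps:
D = 29627/2 (D = (½)*29627 = 29627/2 ≈ 14814.)
(D - 3839)*(35146 + Q) = (29627/2 - 3839)*(35146 + 15662) = (21949/2)*50808 = 557592396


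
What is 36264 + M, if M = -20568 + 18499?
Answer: 34195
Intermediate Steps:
M = -2069
36264 + M = 36264 - 2069 = 34195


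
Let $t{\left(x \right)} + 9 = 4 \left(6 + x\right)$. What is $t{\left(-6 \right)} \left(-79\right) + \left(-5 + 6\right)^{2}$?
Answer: $712$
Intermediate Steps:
$t{\left(x \right)} = 15 + 4 x$ ($t{\left(x \right)} = -9 + 4 \left(6 + x\right) = -9 + \left(24 + 4 x\right) = 15 + 4 x$)
$t{\left(-6 \right)} \left(-79\right) + \left(-5 + 6\right)^{2} = \left(15 + 4 \left(-6\right)\right) \left(-79\right) + \left(-5 + 6\right)^{2} = \left(15 - 24\right) \left(-79\right) + 1^{2} = \left(-9\right) \left(-79\right) + 1 = 711 + 1 = 712$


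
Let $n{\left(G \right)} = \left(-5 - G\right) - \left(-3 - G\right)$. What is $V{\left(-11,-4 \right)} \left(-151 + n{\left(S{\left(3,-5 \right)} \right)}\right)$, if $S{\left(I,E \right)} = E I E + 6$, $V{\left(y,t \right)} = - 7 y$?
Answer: $-11781$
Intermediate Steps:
$S{\left(I,E \right)} = 6 + I E^{2}$ ($S{\left(I,E \right)} = I E^{2} + 6 = 6 + I E^{2}$)
$n{\left(G \right)} = -2$ ($n{\left(G \right)} = \left(-5 - G\right) + \left(3 + G\right) = -2$)
$V{\left(-11,-4 \right)} \left(-151 + n{\left(S{\left(3,-5 \right)} \right)}\right) = \left(-7\right) \left(-11\right) \left(-151 - 2\right) = 77 \left(-153\right) = -11781$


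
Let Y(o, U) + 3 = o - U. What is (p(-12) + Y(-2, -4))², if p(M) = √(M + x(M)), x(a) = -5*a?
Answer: 49 - 8*√3 ≈ 35.144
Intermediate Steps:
Y(o, U) = -3 + o - U (Y(o, U) = -3 + (o - U) = -3 + o - U)
p(M) = 2*√(-M) (p(M) = √(M - 5*M) = √(-4*M) = 2*√(-M))
(p(-12) + Y(-2, -4))² = (2*√(-1*(-12)) + (-3 - 2 - 1*(-4)))² = (2*√12 + (-3 - 2 + 4))² = (2*(2*√3) - 1)² = (4*√3 - 1)² = (-1 + 4*√3)²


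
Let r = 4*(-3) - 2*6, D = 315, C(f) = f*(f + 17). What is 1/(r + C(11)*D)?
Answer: 1/96996 ≈ 1.0310e-5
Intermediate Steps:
C(f) = f*(17 + f)
r = -24 (r = -12 - 12 = -24)
1/(r + C(11)*D) = 1/(-24 + (11*(17 + 11))*315) = 1/(-24 + (11*28)*315) = 1/(-24 + 308*315) = 1/(-24 + 97020) = 1/96996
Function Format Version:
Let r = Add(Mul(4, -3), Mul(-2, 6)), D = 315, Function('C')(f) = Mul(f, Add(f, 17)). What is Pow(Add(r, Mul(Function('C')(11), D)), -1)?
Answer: Rational(1, 96996) ≈ 1.0310e-5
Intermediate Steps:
Function('C')(f) = Mul(f, Add(17, f))
r = -24 (r = Add(-12, -12) = -24)
Pow(Add(r, Mul(Function('C')(11), D)), -1) = Pow(Add(-24, Mul(Mul(11, Add(17, 11)), 315)), -1) = Pow(Add(-24, Mul(Mul(11, 28), 315)), -1) = Pow(Add(-24, Mul(308, 315)), -1) = Pow(Add(-24, 97020), -1) = Pow(96996, -1) = Rational(1, 96996)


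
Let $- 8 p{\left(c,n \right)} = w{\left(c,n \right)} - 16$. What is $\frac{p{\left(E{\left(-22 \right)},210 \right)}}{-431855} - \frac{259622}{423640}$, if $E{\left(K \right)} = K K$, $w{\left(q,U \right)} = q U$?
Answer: $- \frac{10673755989}{18295105220} \approx -0.58342$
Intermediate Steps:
$w{\left(q,U \right)} = U q$
$E{\left(K \right)} = K^{2}$
$p{\left(c,n \right)} = 2 - \frac{c n}{8}$ ($p{\left(c,n \right)} = - \frac{n c - 16}{8} = - \frac{c n - 16}{8} = - \frac{-16 + c n}{8} = 2 - \frac{c n}{8}$)
$\frac{p{\left(E{\left(-22 \right)},210 \right)}}{-431855} - \frac{259622}{423640} = \frac{2 - \frac{1}{8} \left(-22\right)^{2} \cdot 210}{-431855} - \frac{259622}{423640} = \left(2 - \frac{121}{2} \cdot 210\right) \left(- \frac{1}{431855}\right) - \frac{129811}{211820} = \left(2 - 12705\right) \left(- \frac{1}{431855}\right) - \frac{129811}{211820} = \left(-12703\right) \left(- \frac{1}{431855}\right) - \frac{129811}{211820} = \frac{12703}{431855} - \frac{129811}{211820} = - \frac{10673755989}{18295105220}$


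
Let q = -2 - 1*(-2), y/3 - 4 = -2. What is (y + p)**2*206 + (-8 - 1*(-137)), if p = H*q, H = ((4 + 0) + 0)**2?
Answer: 7545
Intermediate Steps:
y = 6 (y = 12 + 3*(-2) = 12 - 6 = 6)
H = 16 (H = (4 + 0)**2 = 4**2 = 16)
q = 0 (q = -2 + 2 = 0)
p = 0 (p = 16*0 = 0)
(y + p)**2*206 + (-8 - 1*(-137)) = (6 + 0)**2*206 + (-8 - 1*(-137)) = 6**2*206 + (-8 + 137) = 36*206 + 129 = 7416 + 129 = 7545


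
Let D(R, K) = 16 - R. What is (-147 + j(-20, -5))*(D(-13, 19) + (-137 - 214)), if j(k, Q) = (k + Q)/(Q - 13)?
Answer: 421981/9 ≈ 46887.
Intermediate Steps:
j(k, Q) = (Q + k)/(-13 + Q)
(-147 + j(-20, -5))*(D(-13, 19) + (-137 - 214)) = (-147 + (-5 - 20)/(-13 - 5))*((16 - 1*(-13)) + (-137 - 214)) = (-147 - 25/(-18))*((16 + 13) - 351) = (-147 - 1/18*(-25))*(29 - 351) = (-147 + 25/18)*(-322) = -2621/18*(-322) = 421981/9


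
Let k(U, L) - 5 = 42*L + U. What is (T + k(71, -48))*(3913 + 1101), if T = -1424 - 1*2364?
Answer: -28720192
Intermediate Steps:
T = -3788 (T = -1424 - 2364 = -3788)
k(U, L) = 5 + U + 42*L (k(U, L) = 5 + (42*L + U) = 5 + (U + 42*L) = 5 + U + 42*L)
(T + k(71, -48))*(3913 + 1101) = (-3788 + (5 + 71 + 42*(-48)))*(3913 + 1101) = (-3788 + (5 + 71 - 2016))*5014 = (-3788 - 1940)*5014 = -5728*5014 = -28720192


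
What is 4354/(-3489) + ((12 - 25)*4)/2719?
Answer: -12019954/9486591 ≈ -1.2670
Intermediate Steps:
4354/(-3489) + ((12 - 25)*4)/2719 = 4354*(-1/3489) - 13*4*(1/2719) = -4354/3489 - 52*1/2719 = -4354/3489 - 52/2719 = -12019954/9486591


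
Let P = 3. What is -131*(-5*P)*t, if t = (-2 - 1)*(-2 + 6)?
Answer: -23580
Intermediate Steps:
t = -12 (t = -3*4 = -12)
-131*(-5*P)*t = -131*(-5*3)*(-12) = -(-1965)*(-12) = -131*180 = -23580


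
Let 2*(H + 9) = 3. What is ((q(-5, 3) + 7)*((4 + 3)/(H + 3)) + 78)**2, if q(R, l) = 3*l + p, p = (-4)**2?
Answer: 64516/81 ≈ 796.49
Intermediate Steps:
H = -15/2 (H = -9 + (1/2)*3 = -9 + 3/2 = -15/2 ≈ -7.5000)
p = 16
q(R, l) = 16 + 3*l (q(R, l) = 3*l + 16 = 16 + 3*l)
((q(-5, 3) + 7)*((4 + 3)/(H + 3)) + 78)**2 = (((16 + 3*3) + 7)*((4 + 3)/(-15/2 + 3)) + 78)**2 = (((16 + 9) + 7)*(7/(-9/2)) + 78)**2 = ((25 + 7)*(7*(-2/9)) + 78)**2 = (32*(-14/9) + 78)**2 = (-448/9 + 78)**2 = (254/9)**2 = 64516/81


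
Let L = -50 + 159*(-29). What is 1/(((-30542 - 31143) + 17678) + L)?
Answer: -1/48668 ≈ -2.0547e-5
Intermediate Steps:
L = -4661 (L = -50 - 4611 = -4661)
1/(((-30542 - 31143) + 17678) + L) = 1/(((-30542 - 31143) + 17678) - 4661) = 1/((-61685 + 17678) - 4661) = 1/(-44007 - 4661) = 1/(-48668) = -1/48668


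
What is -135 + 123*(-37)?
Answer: -4686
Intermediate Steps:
-135 + 123*(-37) = -135 - 4551 = -4686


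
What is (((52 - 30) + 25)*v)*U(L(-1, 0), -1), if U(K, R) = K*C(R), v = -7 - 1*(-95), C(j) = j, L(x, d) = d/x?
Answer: 0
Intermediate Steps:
v = 88 (v = -7 + 95 = 88)
U(K, R) = K*R
(((52 - 30) + 25)*v)*U(L(-1, 0), -1) = (((52 - 30) + 25)*88)*((0/(-1))*(-1)) = ((22 + 25)*88)*((0*(-1))*(-1)) = (47*88)*(0*(-1)) = 4136*0 = 0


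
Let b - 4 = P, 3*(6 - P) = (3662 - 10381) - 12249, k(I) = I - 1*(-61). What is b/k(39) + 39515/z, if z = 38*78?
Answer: 5680381/74100 ≈ 76.658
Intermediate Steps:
k(I) = 61 + I (k(I) = I + 61 = 61 + I)
P = 18986/3 (P = 6 - ((3662 - 10381) - 12249)/3 = 6 - (-6719 - 12249)/3 = 6 - ⅓*(-18968) = 6 + 18968/3 = 18986/3 ≈ 6328.7)
b = 18998/3 (b = 4 + 18986/3 = 18998/3 ≈ 6332.7)
z = 2964
b/k(39) + 39515/z = 18998/(3*(61 + 39)) + 39515/2964 = (18998/3)/100 + 39515*(1/2964) = (18998/3)*(1/100) + 39515/2964 = 9499/150 + 39515/2964 = 5680381/74100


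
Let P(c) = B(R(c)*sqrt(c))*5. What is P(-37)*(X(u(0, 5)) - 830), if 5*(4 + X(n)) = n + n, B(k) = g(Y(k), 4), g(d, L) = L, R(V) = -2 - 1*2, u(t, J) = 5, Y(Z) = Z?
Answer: -16640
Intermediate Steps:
R(V) = -4 (R(V) = -2 - 2 = -4)
B(k) = 4
X(n) = -4 + 2*n/5 (X(n) = -4 + (n + n)/5 = -4 + (2*n)/5 = -4 + 2*n/5)
P(c) = 20 (P(c) = 4*5 = 20)
P(-37)*(X(u(0, 5)) - 830) = 20*((-4 + (2/5)*5) - 830) = 20*((-4 + 2) - 830) = 20*(-2 - 830) = 20*(-832) = -16640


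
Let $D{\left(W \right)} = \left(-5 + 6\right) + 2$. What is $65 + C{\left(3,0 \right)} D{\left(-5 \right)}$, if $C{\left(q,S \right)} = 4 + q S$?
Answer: $77$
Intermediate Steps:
$C{\left(q,S \right)} = 4 + S q$
$D{\left(W \right)} = 3$ ($D{\left(W \right)} = 1 + 2 = 3$)
$65 + C{\left(3,0 \right)} D{\left(-5 \right)} = 65 + \left(4 + 0 \cdot 3\right) 3 = 65 + \left(4 + 0\right) 3 = 65 + 4 \cdot 3 = 65 + 12 = 77$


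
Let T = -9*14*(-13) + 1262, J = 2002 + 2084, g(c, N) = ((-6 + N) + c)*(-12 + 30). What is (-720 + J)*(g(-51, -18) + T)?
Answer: 5217300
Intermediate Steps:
g(c, N) = -108 + 18*N + 18*c (g(c, N) = (-6 + N + c)*18 = -108 + 18*N + 18*c)
J = 4086
T = 2900 (T = -126*(-13) + 1262 = 1638 + 1262 = 2900)
(-720 + J)*(g(-51, -18) + T) = (-720 + 4086)*((-108 + 18*(-18) + 18*(-51)) + 2900) = 3366*((-108 - 324 - 918) + 2900) = 3366*(-1350 + 2900) = 3366*1550 = 5217300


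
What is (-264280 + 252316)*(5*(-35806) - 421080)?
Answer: 7179716040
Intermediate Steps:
(-264280 + 252316)*(5*(-35806) - 421080) = -11964*(-179030 - 421080) = -11964*(-600110) = 7179716040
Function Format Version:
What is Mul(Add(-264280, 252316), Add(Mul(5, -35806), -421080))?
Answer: 7179716040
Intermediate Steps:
Mul(Add(-264280, 252316), Add(Mul(5, -35806), -421080)) = Mul(-11964, Add(-179030, -421080)) = Mul(-11964, -600110) = 7179716040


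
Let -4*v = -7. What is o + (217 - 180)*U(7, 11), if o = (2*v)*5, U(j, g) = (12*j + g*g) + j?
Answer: 15723/2 ≈ 7861.5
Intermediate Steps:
v = 7/4 (v = -¼*(-7) = 7/4 ≈ 1.7500)
U(j, g) = g² + 13*j (U(j, g) = (12*j + g²) + j = (g² + 12*j) + j = g² + 13*j)
o = 35/2 (o = (2*(7/4))*5 = (7/2)*5 = 35/2 ≈ 17.500)
o + (217 - 180)*U(7, 11) = 35/2 + (217 - 180)*(11² + 13*7) = 35/2 + 37*(121 + 91) = 35/2 + 37*212 = 35/2 + 7844 = 15723/2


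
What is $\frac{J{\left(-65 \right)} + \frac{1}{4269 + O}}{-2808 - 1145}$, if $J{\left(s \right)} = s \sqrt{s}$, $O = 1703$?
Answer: $- \frac{1}{23607316} + \frac{65 i \sqrt{65}}{3953} \approx -4.236 \cdot 10^{-8} + 0.13257 i$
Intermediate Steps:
$J{\left(s \right)} = s^{\frac{3}{2}}$
$\frac{J{\left(-65 \right)} + \frac{1}{4269 + O}}{-2808 - 1145} = \frac{\left(-65\right)^{\frac{3}{2}} + \frac{1}{4269 + 1703}}{-2808 - 1145} = \frac{- 65 i \sqrt{65} + \frac{1}{5972}}{-3953} = \left(- 65 i \sqrt{65} + \frac{1}{5972}\right) \left(- \frac{1}{3953}\right) = \left(\frac{1}{5972} - 65 i \sqrt{65}\right) \left(- \frac{1}{3953}\right) = - \frac{1}{23607316} + \frac{65 i \sqrt{65}}{3953}$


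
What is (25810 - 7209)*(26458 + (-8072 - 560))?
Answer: 331581426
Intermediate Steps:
(25810 - 7209)*(26458 + (-8072 - 560)) = 18601*(26458 - 8632) = 18601*17826 = 331581426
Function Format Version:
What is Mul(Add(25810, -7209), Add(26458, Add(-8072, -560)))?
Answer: 331581426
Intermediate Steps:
Mul(Add(25810, -7209), Add(26458, Add(-8072, -560))) = Mul(18601, Add(26458, -8632)) = Mul(18601, 17826) = 331581426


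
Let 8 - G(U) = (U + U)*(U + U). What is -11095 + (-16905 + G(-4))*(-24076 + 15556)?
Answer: 144496625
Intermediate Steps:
G(U) = 8 - 4*U**2 (G(U) = 8 - (U + U)*(U + U) = 8 - 2*U*2*U = 8 - 4*U**2)
-11095 + (-16905 + G(-4))*(-24076 + 15556) = -11095 + (-16905 + (8 - 4*(-4)**2))*(-24076 + 15556) = -11095 + (-16905 + (8 - 4*16))*(-8520) = -11095 + (-16905 + (8 - 64))*(-8520) = -11095 + (-16905 - 56)*(-8520) = -11095 - 16961*(-8520) = -11095 + 144507720 = 144496625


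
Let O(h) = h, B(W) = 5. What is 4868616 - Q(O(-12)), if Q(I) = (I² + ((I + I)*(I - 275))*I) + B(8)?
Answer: 4951123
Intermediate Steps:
Q(I) = 5 + I² + 2*I²*(-275 + I) (Q(I) = (I² + ((I + I)*(I - 275))*I) + 5 = (I² + ((2*I)*(-275 + I))*I) + 5 = (I² + (2*I*(-275 + I))*I) + 5 = (I² + 2*I²*(-275 + I)) + 5 = 5 + I² + 2*I²*(-275 + I))
4868616 - Q(O(-12)) = 4868616 - (5 - 549*(-12)² + 2*(-12)³) = 4868616 - (5 - 549*144 + 2*(-1728)) = 4868616 - (5 - 79056 - 3456) = 4868616 - 1*(-82507) = 4868616 + 82507 = 4951123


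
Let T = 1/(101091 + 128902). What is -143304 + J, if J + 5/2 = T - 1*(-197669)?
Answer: 25005988927/459986 ≈ 54363.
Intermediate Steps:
T = 1/229993 ≈ 4.3480e-6
J = 90923822671/459986 (J = -5/2 + (1/229993 - 1*(-197669)) = -5/2 + (1/229993 + 197669) = -5/2 + 45462486318/229993 = 90923822671/459986 ≈ 1.9767e+5)
-143304 + J = -143304 + 90923822671/459986 = 25005988927/459986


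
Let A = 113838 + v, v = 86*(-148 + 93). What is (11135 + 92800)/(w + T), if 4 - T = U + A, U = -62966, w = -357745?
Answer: -103935/403883 ≈ -0.25734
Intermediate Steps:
v = -4730 (v = 86*(-55) = -4730)
A = 109108 (A = 113838 - 4730 = 109108)
T = -46138 (T = 4 - (-62966 + 109108) = 4 - 1*46142 = 4 - 46142 = -46138)
(11135 + 92800)/(w + T) = (11135 + 92800)/(-357745 - 46138) = 103935/(-403883) = 103935*(-1/403883) = -103935/403883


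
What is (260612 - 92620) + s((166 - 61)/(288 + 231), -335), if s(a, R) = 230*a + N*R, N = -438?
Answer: 54454956/173 ≈ 3.1477e+5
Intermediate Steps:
s(a, R) = -438*R + 230*a (s(a, R) = 230*a - 438*R = -438*R + 230*a)
(260612 - 92620) + s((166 - 61)/(288 + 231), -335) = (260612 - 92620) + (-438*(-335) + 230*((166 - 61)/(288 + 231))) = 167992 + (146730 + 230*(105/519)) = 167992 + (146730 + 230*(105*(1/519))) = 167992 + (146730 + 230*(35/173)) = 167992 + (146730 + 8050/173) = 167992 + 25392340/173 = 54454956/173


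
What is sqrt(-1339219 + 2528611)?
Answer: 4*sqrt(74337) ≈ 1090.6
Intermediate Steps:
sqrt(-1339219 + 2528611) = sqrt(1189392) = 4*sqrt(74337)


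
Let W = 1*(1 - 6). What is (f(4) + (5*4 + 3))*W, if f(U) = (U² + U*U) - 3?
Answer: -260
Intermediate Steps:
f(U) = -3 + 2*U² (f(U) = (U² + U²) - 3 = 2*U² - 3 = -3 + 2*U²)
W = -5 (W = 1*(-5) = -5)
(f(4) + (5*4 + 3))*W = ((-3 + 2*4²) + (5*4 + 3))*(-5) = ((-3 + 2*16) + (20 + 3))*(-5) = ((-3 + 32) + 23)*(-5) = (29 + 23)*(-5) = 52*(-5) = -260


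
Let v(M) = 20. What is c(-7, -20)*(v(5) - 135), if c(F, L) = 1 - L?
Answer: -2415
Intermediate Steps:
c(-7, -20)*(v(5) - 135) = (1 - 1*(-20))*(20 - 135) = (1 + 20)*(-115) = 21*(-115) = -2415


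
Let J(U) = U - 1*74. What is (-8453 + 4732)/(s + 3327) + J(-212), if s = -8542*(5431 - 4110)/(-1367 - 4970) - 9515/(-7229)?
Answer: -67106656982877/234042648004 ≈ -286.73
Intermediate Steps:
J(U) = -74 + U (J(U) = U - 74 = -74 + U)
s = 81632202433/45810173 (s = -8542/((-6337/1321)) - 9515*(-1/7229) = -8542/((-6337*1/1321)) + 9515/7229 = -8542/(-6337/1321) + 9515/7229 = -8542*(-1321/6337) + 9515/7229 = 11283982/6337 + 9515/7229 = 81632202433/45810173 ≈ 1782.0)
(-8453 + 4732)/(s + 3327) + J(-212) = (-8453 + 4732)/(81632202433/45810173 + 3327) + (-74 - 212) = -3721/234042648004/45810173 - 286 = -3721*45810173/234042648004 - 286 = -170459653733/234042648004 - 286 = -67106656982877/234042648004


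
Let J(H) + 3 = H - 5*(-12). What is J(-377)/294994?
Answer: -160/147497 ≈ -0.0010848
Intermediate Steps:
J(H) = 57 + H (J(H) = -3 + (H - 5*(-12)) = -3 + (H + 60) = -3 + (60 + H) = 57 + H)
J(-377)/294994 = (57 - 377)/294994 = -320*1/294994 = -160/147497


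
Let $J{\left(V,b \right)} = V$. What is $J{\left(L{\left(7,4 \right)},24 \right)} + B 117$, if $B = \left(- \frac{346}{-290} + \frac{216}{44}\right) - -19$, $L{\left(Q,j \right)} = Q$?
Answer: $\frac{4695611}{1595} \approx 2944.0$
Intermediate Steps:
$B = \frac{40038}{1595}$ ($B = \left(\left(-346\right) \left(- \frac{1}{290}\right) + 216 \cdot \frac{1}{44}\right) + 19 = \left(\frac{173}{145} + \frac{54}{11}\right) + 19 = \frac{9733}{1595} + 19 = \frac{40038}{1595} \approx 25.102$)
$J{\left(L{\left(7,4 \right)},24 \right)} + B 117 = 7 + \frac{40038}{1595} \cdot 117 = 7 + \frac{4684446}{1595} = \frac{4695611}{1595}$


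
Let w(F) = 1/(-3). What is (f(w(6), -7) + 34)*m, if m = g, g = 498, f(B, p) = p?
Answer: 13446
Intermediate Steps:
w(F) = -⅓
m = 498
(f(w(6), -7) + 34)*m = (-7 + 34)*498 = 27*498 = 13446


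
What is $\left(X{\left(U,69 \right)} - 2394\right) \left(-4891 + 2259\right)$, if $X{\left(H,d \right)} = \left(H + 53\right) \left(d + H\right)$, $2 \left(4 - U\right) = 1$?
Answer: $-4480322$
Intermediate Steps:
$U = \frac{7}{2}$ ($U = 4 - \frac{1}{2} = \frac{7}{2} \approx 3.5$)
$X{\left(H,d \right)} = \left(53 + H\right) \left(H + d\right)$
$\left(X{\left(U,69 \right)} - 2394\right) \left(-4891 + 2259\right) = \left(\left(\left(\frac{7}{2}\right)^{2} + 53 \cdot \frac{7}{2} + 53 \cdot 69 + \frac{7}{2} \cdot 69\right) - 2394\right) \left(-4891 + 2259\right) = \left(\left(\frac{49}{4} + \frac{371}{2} + 3657 + \frac{483}{2}\right) - 2394\right) \left(-2632\right) = \left(\frac{16385}{4} - 2394\right) \left(-2632\right) = \frac{6809}{4} \left(-2632\right) = -4480322$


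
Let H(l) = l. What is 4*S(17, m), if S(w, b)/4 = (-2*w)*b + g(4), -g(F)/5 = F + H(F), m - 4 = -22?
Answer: 9152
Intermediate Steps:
m = -18 (m = 4 - 22 = -18)
g(F) = -10*F (g(F) = -5*(F + F) = -10*F)
S(w, b) = -160 - 8*b*w (S(w, b) = 4*((-2*w)*b - 10*4) = 4*(-2*b*w - 40) = 4*(-40 - 2*b*w) = -160 - 8*b*w)
4*S(17, m) = 4*(-160 - 8*(-18)*17) = 4*(-160 + 2448) = 4*2288 = 9152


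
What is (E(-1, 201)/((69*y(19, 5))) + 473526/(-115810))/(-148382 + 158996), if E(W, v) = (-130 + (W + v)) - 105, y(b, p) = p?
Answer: -226243/573076395 ≈ -0.00039479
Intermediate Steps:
E(W, v) = -235 + W + v (E(W, v) = (-130 + W + v) - 105 = -235 + W + v)
(E(-1, 201)/((69*y(19, 5))) + 473526/(-115810))/(-148382 + 158996) = ((-235 - 1 + 201)/((69*5)) + 473526/(-115810))/(-148382 + 158996) = (-35/345 + 473526*(-1/115810))/10614 = (-35*1/345 - 6399/1565)*(1/10614) = (-7/69 - 6399/1565)*(1/10614) = -452486/107985*1/10614 = -226243/573076395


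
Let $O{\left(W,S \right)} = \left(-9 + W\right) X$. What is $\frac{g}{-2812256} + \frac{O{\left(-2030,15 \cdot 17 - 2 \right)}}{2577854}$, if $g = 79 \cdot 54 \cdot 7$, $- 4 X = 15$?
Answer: $- \frac{13869165927}{1812396344656} \approx -0.0076524$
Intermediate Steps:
$X = - \frac{15}{4}$ ($X = \left(- \frac{1}{4}\right) 15 = - \frac{15}{4} \approx -3.75$)
$g = 29862$ ($g = 4266 \cdot 7 = 29862$)
$O{\left(W,S \right)} = \frac{135}{4} - \frac{15 W}{4}$ ($O{\left(W,S \right)} = \left(-9 + W\right) \left(- \frac{15}{4}\right) = \frac{135}{4} - \frac{15 W}{4}$)
$\frac{g}{-2812256} + \frac{O{\left(-2030,15 \cdot 17 - 2 \right)}}{2577854} = \frac{29862}{-2812256} + \frac{\frac{135}{4} - - \frac{15225}{2}}{2577854} = 29862 \left(- \frac{1}{2812256}\right) + \left(\frac{135}{4} + \frac{15225}{2}\right) \frac{1}{2577854} = - \frac{14931}{1406128} + \frac{30585}{4} \cdot \frac{1}{2577854} = - \frac{14931}{1406128} + \frac{30585}{10311416} = - \frac{13869165927}{1812396344656}$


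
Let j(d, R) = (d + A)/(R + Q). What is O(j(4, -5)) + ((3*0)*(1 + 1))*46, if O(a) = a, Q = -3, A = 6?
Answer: -5/4 ≈ -1.2500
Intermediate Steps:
j(d, R) = (6 + d)/(-3 + R) (j(d, R) = (d + 6)/(R - 3) = (6 + d)/(-3 + R))
O(j(4, -5)) + ((3*0)*(1 + 1))*46 = (6 + 4)/(-3 - 5) + ((3*0)*(1 + 1))*46 = 10/(-8) + (0*2)*46 = -⅛*10 + 0*46 = -5/4 + 0 = -5/4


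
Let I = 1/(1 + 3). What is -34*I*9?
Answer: -153/2 ≈ -76.500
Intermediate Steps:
I = ¼ (I = 1/4 = ¼ ≈ 0.25000)
-34*I*9 = -34*¼*9 = -17/2*9 = -153/2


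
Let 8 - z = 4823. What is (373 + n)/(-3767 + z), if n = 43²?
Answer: -1111/4291 ≈ -0.25891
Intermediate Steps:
z = -4815 (z = 8 - 1*4823 = 8 - 4823 = -4815)
n = 1849
(373 + n)/(-3767 + z) = (373 + 1849)/(-3767 - 4815) = 2222/(-8582) = 2222*(-1/8582) = -1111/4291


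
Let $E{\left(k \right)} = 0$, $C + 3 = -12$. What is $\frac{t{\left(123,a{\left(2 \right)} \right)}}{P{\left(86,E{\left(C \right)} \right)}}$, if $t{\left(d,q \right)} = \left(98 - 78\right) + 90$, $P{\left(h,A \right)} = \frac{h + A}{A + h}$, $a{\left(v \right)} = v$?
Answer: $110$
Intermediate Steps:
$C = -15$ ($C = -3 - 12 = -15$)
$P{\left(h,A \right)} = 1$ ($P{\left(h,A \right)} = \frac{A + h}{A + h} = 1$)
$t{\left(d,q \right)} = 110$ ($t{\left(d,q \right)} = 20 + 90 = 110$)
$\frac{t{\left(123,a{\left(2 \right)} \right)}}{P{\left(86,E{\left(C \right)} \right)}} = \frac{110}{1} = 110 \cdot 1 = 110$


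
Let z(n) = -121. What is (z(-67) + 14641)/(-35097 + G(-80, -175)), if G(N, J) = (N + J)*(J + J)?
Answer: 440/1641 ≈ 0.26813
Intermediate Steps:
G(N, J) = 2*J*(J + N) (G(N, J) = (J + N)*(2*J) = 2*J*(J + N))
(z(-67) + 14641)/(-35097 + G(-80, -175)) = (-121 + 14641)/(-35097 + 2*(-175)*(-175 - 80)) = 14520/(-35097 + 2*(-175)*(-255)) = 14520/(-35097 + 89250) = 14520/54153 = 14520*(1/54153) = 440/1641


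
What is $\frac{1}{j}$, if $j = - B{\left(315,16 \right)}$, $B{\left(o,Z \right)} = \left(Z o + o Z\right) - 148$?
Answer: $- \frac{1}{9932} \approx -0.00010068$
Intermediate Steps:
$B{\left(o,Z \right)} = -148 + 2 Z o$ ($B{\left(o,Z \right)} = \left(Z o + Z o\right) - 148 = 2 Z o - 148 = -148 + 2 Z o$)
$j = -9932$ ($j = - (-148 + 2 \cdot 16 \cdot 315) = - (-148 + 10080) = \left(-1\right) 9932 = -9932$)
$\frac{1}{j} = \frac{1}{-9932} = - \frac{1}{9932}$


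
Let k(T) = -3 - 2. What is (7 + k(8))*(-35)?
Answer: -70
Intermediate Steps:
k(T) = -5
(7 + k(8))*(-35) = (7 - 5)*(-35) = 2*(-35) = -70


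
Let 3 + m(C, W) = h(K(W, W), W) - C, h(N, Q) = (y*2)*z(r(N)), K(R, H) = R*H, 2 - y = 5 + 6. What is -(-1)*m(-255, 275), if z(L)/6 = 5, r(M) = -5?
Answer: -288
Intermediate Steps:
z(L) = 30 (z(L) = 6*5 = 30)
y = -9 (y = 2 - (5 + 6) = 2 - 1*11 = 2 - 11 = -9)
K(R, H) = H*R
h(N, Q) = -540 (h(N, Q) = -9*2*30 = -18*30 = -540)
m(C, W) = -543 - C (m(C, W) = -3 + (-540 - C) = -543 - C)
-(-1)*m(-255, 275) = -(-1)*(-543 - 1*(-255)) = -(-1)*(-543 + 255) = -(-1)*(-288) = -1*288 = -288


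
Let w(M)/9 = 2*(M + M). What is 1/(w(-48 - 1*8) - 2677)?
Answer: -1/4693 ≈ -0.00021308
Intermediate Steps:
w(M) = 36*M (w(M) = 9*(2*(M + M)) = 9*(2*(2*M)) = 9*(4*M) = 36*M)
1/(w(-48 - 1*8) - 2677) = 1/(36*(-48 - 1*8) - 2677) = 1/(36*(-48 - 8) - 2677) = 1/(36*(-56) - 2677) = 1/(-2016 - 2677) = 1/(-4693) = -1/4693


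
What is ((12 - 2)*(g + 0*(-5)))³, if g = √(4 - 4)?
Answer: 0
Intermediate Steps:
g = 0 (g = √0 = 0)
((12 - 2)*(g + 0*(-5)))³ = ((12 - 2)*(0 + 0*(-5)))³ = (10*(0 + 0))³ = (10*0)³ = 0³ = 0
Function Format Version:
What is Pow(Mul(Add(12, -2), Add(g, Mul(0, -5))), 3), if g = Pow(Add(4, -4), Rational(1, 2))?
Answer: 0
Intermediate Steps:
g = 0 (g = Pow(0, Rational(1, 2)) = 0)
Pow(Mul(Add(12, -2), Add(g, Mul(0, -5))), 3) = Pow(Mul(Add(12, -2), Add(0, Mul(0, -5))), 3) = Pow(Mul(10, Add(0, 0)), 3) = Pow(Mul(10, 0), 3) = Pow(0, 3) = 0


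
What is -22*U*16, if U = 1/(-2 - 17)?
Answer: 352/19 ≈ 18.526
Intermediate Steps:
U = -1/19 (U = 1/(-19) = -1/19 ≈ -0.052632)
-22*U*16 = -22*(-1/19)*16 = (22/19)*16 = 352/19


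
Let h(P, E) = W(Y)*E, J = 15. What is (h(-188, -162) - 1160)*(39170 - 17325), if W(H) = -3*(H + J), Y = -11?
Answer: 17126480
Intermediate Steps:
W(H) = -45 - 3*H (W(H) = -3*(H + 15) = -3*(15 + H) = -45 - 3*H)
h(P, E) = -12*E (h(P, E) = (-45 - 3*(-11))*E = (-45 + 33)*E = -12*E)
(h(-188, -162) - 1160)*(39170 - 17325) = (-12*(-162) - 1160)*(39170 - 17325) = (1944 - 1160)*21845 = 784*21845 = 17126480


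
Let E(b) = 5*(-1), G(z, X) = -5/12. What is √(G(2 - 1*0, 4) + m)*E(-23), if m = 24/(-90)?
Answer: -I*√615/6 ≈ -4.1332*I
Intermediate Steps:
G(z, X) = -5/12 (G(z, X) = -5*1/12 = -5/12)
m = -4/15 (m = 24*(-1/90) = -4/15 ≈ -0.26667)
E(b) = -5
√(G(2 - 1*0, 4) + m)*E(-23) = √(-5/12 - 4/15)*(-5) = √(-41/60)*(-5) = (I*√615/30)*(-5) = -I*√615/6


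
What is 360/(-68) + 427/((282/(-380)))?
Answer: -1391900/2397 ≈ -580.68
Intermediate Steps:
360/(-68) + 427/((282/(-380))) = 360*(-1/68) + 427/((282*(-1/380))) = -90/17 + 427/(-141/190) = -90/17 + 427*(-190/141) = -90/17 - 81130/141 = -1391900/2397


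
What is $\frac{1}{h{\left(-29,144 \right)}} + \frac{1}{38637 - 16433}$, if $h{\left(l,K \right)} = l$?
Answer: $- \frac{22175}{643916} \approx -0.034438$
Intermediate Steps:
$\frac{1}{h{\left(-29,144 \right)}} + \frac{1}{38637 - 16433} = \frac{1}{-29} + \frac{1}{38637 - 16433} = - \frac{1}{29} + \frac{1}{22204} = - \frac{22175}{643916}$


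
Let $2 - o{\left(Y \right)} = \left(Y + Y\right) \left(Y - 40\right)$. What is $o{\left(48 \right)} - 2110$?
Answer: $-2876$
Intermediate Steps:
$o{\left(Y \right)} = 2 - 2 Y \left(-40 + Y\right)$ ($o{\left(Y \right)} = 2 - \left(Y + Y\right) \left(Y - 40\right) = 2 - 2 Y \left(-40 + Y\right)$)
$o{\left(48 \right)} - 2110 = \left(2 - 2 \cdot 48^{2} + 80 \cdot 48\right) - 2110 = \left(2 - 4608 + 3840\right) - 2110 = -766 - 2110 = -2876$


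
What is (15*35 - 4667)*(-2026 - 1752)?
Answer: 15648476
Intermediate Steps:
(15*35 - 4667)*(-2026 - 1752) = (525 - 4667)*(-3778) = -4142*(-3778) = 15648476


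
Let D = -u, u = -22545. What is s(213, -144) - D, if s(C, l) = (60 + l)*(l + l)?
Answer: 1647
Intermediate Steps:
s(C, l) = 2*l*(60 + l) (s(C, l) = (60 + l)*(2*l) = 2*l*(60 + l))
D = 22545 (D = -1*(-22545) = 22545)
s(213, -144) - D = 2*(-144)*(60 - 144) - 1*22545 = 2*(-144)*(-84) - 22545 = 24192 - 22545 = 1647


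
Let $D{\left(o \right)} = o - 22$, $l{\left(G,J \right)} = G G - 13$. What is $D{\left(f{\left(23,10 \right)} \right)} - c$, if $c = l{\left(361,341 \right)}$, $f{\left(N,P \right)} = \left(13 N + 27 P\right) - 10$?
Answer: $-129771$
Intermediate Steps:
$f{\left(N,P \right)} = -10 + 13 N + 27 P$
$l{\left(G,J \right)} = -13 + G^{2}$ ($l{\left(G,J \right)} = G^{2} - 13 = -13 + G^{2}$)
$D{\left(o \right)} = -22 + o$ ($D{\left(o \right)} = o - 22 = -22 + o$)
$c = 130308$ ($c = -13 + 361^{2} = -13 + 130321 = 130308$)
$D{\left(f{\left(23,10 \right)} \right)} - c = \left(-22 + \left(-10 + 13 \cdot 23 + 27 \cdot 10\right)\right) - 130308 = \left(-22 + \left(-10 + 299 + 270\right)\right) - 130308 = \left(-22 + 559\right) - 130308 = 537 - 130308 = -129771$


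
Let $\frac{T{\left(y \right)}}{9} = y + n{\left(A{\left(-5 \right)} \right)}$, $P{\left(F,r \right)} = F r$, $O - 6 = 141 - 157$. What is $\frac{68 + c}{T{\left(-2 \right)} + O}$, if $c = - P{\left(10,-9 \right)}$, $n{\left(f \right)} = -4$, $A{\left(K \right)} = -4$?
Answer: $- \frac{79}{32} \approx -2.4688$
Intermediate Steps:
$O = -10$ ($O = 6 + \left(141 - 157\right) = 6 - 16 = -10$)
$T{\left(y \right)} = -36 + 9 y$ ($T{\left(y \right)} = 9 \left(y - 4\right) = 9 \left(-4 + y\right) = -36 + 9 y$)
$c = 90$ ($c = - 10 \left(-9\right) = \left(-1\right) \left(-90\right) = 90$)
$\frac{68 + c}{T{\left(-2 \right)} + O} = \frac{68 + 90}{\left(-36 + 9 \left(-2\right)\right) - 10} = \frac{158}{\left(-36 - 18\right) - 10} = \frac{158}{-54 - 10} = \frac{158}{-64} = 158 \left(- \frac{1}{64}\right) = - \frac{79}{32}$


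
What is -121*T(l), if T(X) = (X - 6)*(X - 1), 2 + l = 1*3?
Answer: 0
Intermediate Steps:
l = 1 (l = -2 + 1*3 = -2 + 3 = 1)
T(X) = (-1 + X)*(-6 + X) (T(X) = (-6 + X)*(-1 + X) = (-1 + X)*(-6 + X))
-121*T(l) = -121*(6 + 1² - 7*1) = -121*(6 + 1 - 7) = -121*0 = 0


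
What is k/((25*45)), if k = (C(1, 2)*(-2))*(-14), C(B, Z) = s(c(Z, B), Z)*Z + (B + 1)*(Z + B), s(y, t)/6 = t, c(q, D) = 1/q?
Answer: 56/75 ≈ 0.74667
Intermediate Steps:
s(y, t) = 6*t
C(B, Z) = 6*Z² + (1 + B)*(B + Z) (C(B, Z) = (6*Z)*Z + (B + 1)*(Z + B) = 6*Z² + (1 + B)*(B + Z))
k = 840 (k = ((1 + 2 + 1² + 6*2² + 1*2)*(-2))*(-14) = ((1 + 2 + 1 + 6*4 + 2)*(-2))*(-14) = ((1 + 2 + 1 + 24 + 2)*(-2))*(-14) = (30*(-2))*(-14) = -60*(-14) = 840)
k/((25*45)) = 840/((25*45)) = 840/1125 = 840*(1/1125) = 56/75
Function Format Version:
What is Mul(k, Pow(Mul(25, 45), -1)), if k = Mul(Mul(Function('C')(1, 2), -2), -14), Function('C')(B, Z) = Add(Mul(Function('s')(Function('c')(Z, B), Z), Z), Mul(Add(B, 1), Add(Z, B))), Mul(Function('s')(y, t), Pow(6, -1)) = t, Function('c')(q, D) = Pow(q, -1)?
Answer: Rational(56, 75) ≈ 0.74667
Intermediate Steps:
Function('s')(y, t) = Mul(6, t)
Function('C')(B, Z) = Add(Mul(6, Pow(Z, 2)), Mul(Add(1, B), Add(B, Z))) (Function('C')(B, Z) = Add(Mul(Mul(6, Z), Z), Mul(Add(B, 1), Add(Z, B))) = Add(Mul(6, Pow(Z, 2)), Mul(Add(1, B), Add(B, Z))))
k = 840 (k = Mul(Mul(Add(1, 2, Pow(1, 2), Mul(6, Pow(2, 2)), Mul(1, 2)), -2), -14) = Mul(Mul(Add(1, 2, 1, Mul(6, 4), 2), -2), -14) = Mul(Mul(Add(1, 2, 1, 24, 2), -2), -14) = Mul(Mul(30, -2), -14) = Mul(-60, -14) = 840)
Mul(k, Pow(Mul(25, 45), -1)) = Mul(840, Pow(Mul(25, 45), -1)) = Mul(840, Pow(1125, -1)) = Mul(840, Rational(1, 1125)) = Rational(56, 75)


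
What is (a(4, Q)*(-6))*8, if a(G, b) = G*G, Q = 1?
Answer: -768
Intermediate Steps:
a(G, b) = G²
(a(4, Q)*(-6))*8 = (4²*(-6))*8 = (16*(-6))*8 = -96*8 = -768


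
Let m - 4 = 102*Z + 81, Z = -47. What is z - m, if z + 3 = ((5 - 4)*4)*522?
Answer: 6794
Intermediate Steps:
m = -4709 (m = 4 + (102*(-47) + 81) = 4 + (-4794 + 81) = 4 - 4713 = -4709)
z = 2085 (z = -3 + ((5 - 4)*4)*522 = -3 + (1*4)*522 = -3 + 4*522 = -3 + 2088 = 2085)
z - m = 2085 - 1*(-4709) = 2085 + 4709 = 6794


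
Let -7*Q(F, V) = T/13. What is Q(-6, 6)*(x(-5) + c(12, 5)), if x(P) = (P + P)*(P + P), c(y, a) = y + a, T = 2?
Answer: -18/7 ≈ -2.5714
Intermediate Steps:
c(y, a) = a + y
x(P) = 4*P² (x(P) = (2*P)*(2*P) = 4*P²)
Q(F, V) = -2/91 (Q(F, V) = -2/(7*13) = -⅐*2/13 = -2/91)
Q(-6, 6)*(x(-5) + c(12, 5)) = -2*(4*(-5)² + (5 + 12))/91 = -2*(4*25 + 17)/91 = -2*(100 + 17)/91 = -2/91*117 = -18/7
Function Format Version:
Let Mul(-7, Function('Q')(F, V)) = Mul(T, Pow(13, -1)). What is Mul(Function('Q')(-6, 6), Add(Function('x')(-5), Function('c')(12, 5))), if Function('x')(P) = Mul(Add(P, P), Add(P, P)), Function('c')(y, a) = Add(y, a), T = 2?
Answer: Rational(-18, 7) ≈ -2.5714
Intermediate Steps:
Function('c')(y, a) = Add(a, y)
Function('x')(P) = Mul(4, Pow(P, 2)) (Function('x')(P) = Mul(Mul(2, P), Mul(2, P)) = Mul(4, Pow(P, 2)))
Function('Q')(F, V) = Rational(-2, 91) (Function('Q')(F, V) = Mul(Rational(-1, 7), Mul(2, Pow(13, -1))) = Mul(Rational(-1, 7), Mul(2, Rational(1, 13))) = Mul(Rational(-1, 7), Rational(2, 13)) = Rational(-2, 91))
Mul(Function('Q')(-6, 6), Add(Function('x')(-5), Function('c')(12, 5))) = Mul(Rational(-2, 91), Add(Mul(4, Pow(-5, 2)), Add(5, 12))) = Mul(Rational(-2, 91), Add(Mul(4, 25), 17)) = Mul(Rational(-2, 91), Add(100, 17)) = Mul(Rational(-2, 91), 117) = Rational(-18, 7)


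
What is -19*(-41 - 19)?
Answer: 1140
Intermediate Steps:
-19*(-41 - 19) = -19*(-60) = 1140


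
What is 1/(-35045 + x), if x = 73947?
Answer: 1/38902 ≈ 2.5706e-5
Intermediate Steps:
1/(-35045 + x) = 1/(-35045 + 73947) = 1/38902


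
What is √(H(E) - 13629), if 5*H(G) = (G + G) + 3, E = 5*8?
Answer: I*√340310/5 ≈ 116.67*I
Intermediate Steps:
E = 40
H(G) = ⅗ + 2*G/5 (H(G) = ((G + G) + 3)/5 = (2*G + 3)/5 = (3 + 2*G)/5 = ⅗ + 2*G/5)
√(H(E) - 13629) = √((⅗ + (⅖)*40) - 13629) = √((⅗ + 16) - 13629) = √(83/5 - 13629) = √(-68062/5) = I*√340310/5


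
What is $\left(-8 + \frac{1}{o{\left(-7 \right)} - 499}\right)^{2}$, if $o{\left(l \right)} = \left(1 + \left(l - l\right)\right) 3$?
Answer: $\frac{15752961}{246016} \approx 64.032$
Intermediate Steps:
$o{\left(l \right)} = 3$ ($o{\left(l \right)} = \left(1 + 0\right) 3 = 1 \cdot 3 = 3$)
$\left(-8 + \frac{1}{o{\left(-7 \right)} - 499}\right)^{2} = \left(-8 + \frac{1}{3 - 499}\right)^{2} = \left(-8 + \frac{1}{-496}\right)^{2} = \left(-8 - \frac{1}{496}\right)^{2} = \left(- \frac{3969}{496}\right)^{2} = \frac{15752961}{246016}$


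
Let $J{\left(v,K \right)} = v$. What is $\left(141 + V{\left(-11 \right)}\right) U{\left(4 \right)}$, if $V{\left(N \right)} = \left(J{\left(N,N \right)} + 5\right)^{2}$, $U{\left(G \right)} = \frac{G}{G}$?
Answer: $177$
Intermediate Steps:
$U{\left(G \right)} = 1$
$V{\left(N \right)} = \left(5 + N\right)^{2}$ ($V{\left(N \right)} = \left(N + 5\right)^{2} = \left(5 + N\right)^{2}$)
$\left(141 + V{\left(-11 \right)}\right) U{\left(4 \right)} = \left(141 + \left(5 - 11\right)^{2}\right) 1 = \left(141 + \left(-6\right)^{2}\right) 1 = \left(141 + 36\right) 1 = 177 \cdot 1 = 177$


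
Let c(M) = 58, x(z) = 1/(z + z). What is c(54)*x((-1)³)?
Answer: -29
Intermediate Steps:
x(z) = 1/(2*z)
c(54)*x((-1)³) = 58*(1/(2*((-1)³))) = 58*((½)/(-1)) = 58*((½)*(-1)) = 58*(-½) = -29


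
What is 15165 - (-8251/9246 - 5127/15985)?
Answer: 97457630549/6425970 ≈ 15166.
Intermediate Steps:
15165 - (-8251/9246 - 5127/15985) = 15165 - 1*(-7795499/6425970) = 15165 + 7795499/6425970 = 97457630549/6425970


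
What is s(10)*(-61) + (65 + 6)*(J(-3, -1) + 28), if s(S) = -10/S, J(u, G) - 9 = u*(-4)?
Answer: 3540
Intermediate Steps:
J(u, G) = 9 - 4*u (J(u, G) = 9 + u*(-4) = 9 - 4*u)
s(10)*(-61) + (65 + 6)*(J(-3, -1) + 28) = -10/10*(-61) + (65 + 6)*((9 - 4*(-3)) + 28) = -10*⅒*(-61) + 71*((9 + 12) + 28) = -1*(-61) + 71*(21 + 28) = 61 + 71*49 = 61 + 3479 = 3540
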